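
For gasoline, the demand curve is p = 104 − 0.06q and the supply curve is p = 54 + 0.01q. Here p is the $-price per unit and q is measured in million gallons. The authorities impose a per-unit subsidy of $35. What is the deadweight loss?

Competitive equilibrium: 104 − 0.06q = 54 + 0.01q → q* = 714.2857, p* = 61.1429.
The subsidy lowers effective supply by 35: p = 19 + 0.01q.
New quantity: 104 − 0.06q = 19 + 0.01q → q' = 1214.2857.
Overproduction Δq = 1214.2857 − 714.2857 = 500; wedge = subsidy = 35.
The triangle = ½ × 500 × 35 = $8750 million.

$8750 million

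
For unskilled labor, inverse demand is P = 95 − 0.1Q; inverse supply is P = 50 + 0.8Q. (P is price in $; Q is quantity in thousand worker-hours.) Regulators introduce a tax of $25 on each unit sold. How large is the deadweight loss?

$347.22 thousand

Competitive equilibrium: 95 − 0.1Q = 50 + 0.8Q → Q* = 50, P* = 90.
With the tax, the buyer price exceeds the seller price by 25: (95 − 0.1Q) − (50 + 0.8Q) = 25 → Q' = 22.2222.
ΔQ = 50 − 22.2222 = 27.7778; the wedge equals the tax, 25.
The triangle = ½ × 27.7778 × 25 = $347.22 thousand.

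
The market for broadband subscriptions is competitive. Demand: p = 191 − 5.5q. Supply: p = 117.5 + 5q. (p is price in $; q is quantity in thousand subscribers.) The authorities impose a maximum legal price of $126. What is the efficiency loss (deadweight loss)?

$147.47 thousand

Competitive equilibrium: 191 − 5.5q = 117.5 + 5q → q* = 7, p* = 152.5.
At the ceiling p = 126, quantity supplied = (126 − 117.5)/5 = 1.7.
Willingness to pay at q' = 1.7: 191 − 5.5·1.7 = 181.65.
Δq = 7 − 1.7 = 5.3; wedge = 181.65 − 126 = 55.65.
Deadweight loss = ½ × 5.3 × 55.65 = $147.47 thousand.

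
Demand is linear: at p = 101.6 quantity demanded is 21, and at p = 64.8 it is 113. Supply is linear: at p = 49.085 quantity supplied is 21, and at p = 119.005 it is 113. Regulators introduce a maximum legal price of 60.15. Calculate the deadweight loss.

547.08

Demand slope = (64.8 − 101.6)/(113 − 21) = −0.4, so p = 110 − 0.4q.
Supply slope = (119.005 − 49.085)/(113 − 21) = 0.76, so p = 33.125 + 0.76q.
Competitive equilibrium: 110 − 0.4q = 33.125 + 0.76q → q* = 66.2716, p* = 83.4914.
At the ceiling p = 60.15, quantity supplied = (60.15 − 33.125)/0.76 = 35.5592.
Willingness to pay at q' = 35.5592: 110 − 0.4·35.5592 = 95.7763.
Δq = 66.2716 − 35.5592 = 30.7124; wedge = 95.7763 − 60.15 = 35.6263.
Deadweight loss = ½ × 30.7124 × 35.6263 = 547.08.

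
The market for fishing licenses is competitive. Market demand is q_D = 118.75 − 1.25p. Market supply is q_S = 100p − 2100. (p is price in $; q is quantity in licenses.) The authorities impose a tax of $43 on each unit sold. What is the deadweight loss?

$1141.36

In inverse form: demand p = 95 − 0.8q, supply p = 21 + 0.01q.
Competitive equilibrium: 95 − 0.8q = 21 + 0.01q → q* = 91.358, p* = 21.9136.
With the tax, the buyer price exceeds the seller price by 43: (95 − 0.8q) − (21 + 0.01q) = 43 → q' = 38.2716.
Δq = 91.358 − 38.2716 = 53.0864; the wedge equals the tax, 43.
Deadweight loss = ½ × 53.0864 × 43 = $1141.36.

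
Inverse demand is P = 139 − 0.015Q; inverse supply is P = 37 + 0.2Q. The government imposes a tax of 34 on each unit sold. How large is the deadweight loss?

2688.37

Competitive equilibrium: 139 − 0.015Q = 37 + 0.2Q → Q* = 474.4186, P* = 131.8837.
With the tax, the buyer price exceeds the seller price by 34: (139 − 0.015Q) − (37 + 0.2Q) = 34 → Q' = 316.2791.
ΔQ = 474.4186 − 316.2791 = 158.1395; the wedge equals the tax, 34.
Welfare loss = ½ × 158.1395 × 34 = 2688.37.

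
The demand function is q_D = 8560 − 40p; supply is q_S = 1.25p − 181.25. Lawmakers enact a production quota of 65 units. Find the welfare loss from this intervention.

In inverse form: demand p = 214 − 0.025q, supply p = 145 + 0.8q.
Competitive equilibrium: 214 − 0.025q = 145 + 0.8q → q* = 83.6364, p* = 211.9091.
At q = 65: demand price = 214 − 0.025·65 = 212.375; supply price = 145 + 0.8·65 = 197.
Δq = 83.6364 − 65 = 18.6364; wedge = 212.375 − 197 = 15.375.
The triangle = ½ × 18.6364 × 15.375 = 143.27.

143.27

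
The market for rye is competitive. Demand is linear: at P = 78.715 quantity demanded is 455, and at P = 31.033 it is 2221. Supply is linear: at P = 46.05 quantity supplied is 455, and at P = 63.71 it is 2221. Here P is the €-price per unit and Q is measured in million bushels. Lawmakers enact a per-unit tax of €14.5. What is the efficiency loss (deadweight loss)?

Demand slope = (31.033 − 78.715)/(2221 − 455) = −0.027, so P = 91 − 0.027Q.
Supply slope = (63.71 − 46.05)/(2221 − 455) = 0.01, so P = 41.5 + 0.01Q.
Competitive equilibrium: 91 − 0.027Q = 41.5 + 0.01Q → Q* = 1337.8378, P* = 54.8784.
With the tax, the buyer price exceeds the seller price by 14.5: (91 − 0.027Q) − (41.5 + 0.01Q) = 14.5 → Q' = 945.9459.
ΔQ = 1337.8378 − 945.9459 = 391.8919; the wedge equals the tax, 14.5.
DWL = ½ × 391.8919 × 14.5 = €2841.22 million.

€2841.22 million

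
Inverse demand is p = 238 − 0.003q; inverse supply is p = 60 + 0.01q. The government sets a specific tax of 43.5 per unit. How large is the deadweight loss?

Competitive equilibrium: 238 − 0.003q = 60 + 0.01q → q* = 13692.3077, p* = 196.9231.
With the tax, the buyer price exceeds the seller price by 43.5: (238 − 0.003q) − (60 + 0.01q) = 43.5 → q' = 10346.1538.
Δq = 13692.3077 − 10346.1538 = 3346.1539; the wedge equals the tax, 43.5.
DWL = ½ × 3346.1539 × 43.5 = 72778.85.

72778.85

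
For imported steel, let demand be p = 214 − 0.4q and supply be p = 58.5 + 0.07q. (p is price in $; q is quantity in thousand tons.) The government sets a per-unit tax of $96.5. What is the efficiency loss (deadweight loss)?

Competitive equilibrium: 214 − 0.4q = 58.5 + 0.07q → q* = 330.8511, p* = 81.6596.
With the tax, the buyer price exceeds the seller price by 96.5: (214 − 0.4q) − (58.5 + 0.07q) = 96.5 → q' = 125.5319.
Δq = 330.8511 − 125.5319 = 205.3192; the wedge equals the tax, 96.5.
DWL = ½ × 205.3192 × 96.5 = $9906.65 thousand.

$9906.65 thousand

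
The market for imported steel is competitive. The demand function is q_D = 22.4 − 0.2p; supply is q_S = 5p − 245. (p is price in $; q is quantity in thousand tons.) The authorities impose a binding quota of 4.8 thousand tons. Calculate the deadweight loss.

In inverse form: demand p = 112 − 5q, supply p = 49 + 0.2q.
Competitive equilibrium: 112 − 5q = 49 + 0.2q → q* = 12.1154, p* = 51.4231.
At q = 4.8: demand price = 112 − 5·4.8 = 88; supply price = 49 + 0.2·4.8 = 49.96.
Δq = 12.1154 − 4.8 = 7.3154; wedge = 88 − 49.96 = 38.04.
Welfare loss = ½ × 7.3154 × 38.04 = $139.14 thousand.

$139.14 thousand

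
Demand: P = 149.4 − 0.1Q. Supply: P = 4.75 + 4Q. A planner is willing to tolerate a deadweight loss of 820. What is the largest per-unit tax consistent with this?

Competitive equilibrium: 149.4 − 0.1Q = 4.75 + 4Q → Q* = 35.2805, P* = 145.872.
A tax t gives ΔQ = t/4.1 and wedge t, so DWL = t²/8.2.
t²/8.2 = 820 → t² = 6724 → t = 82.

82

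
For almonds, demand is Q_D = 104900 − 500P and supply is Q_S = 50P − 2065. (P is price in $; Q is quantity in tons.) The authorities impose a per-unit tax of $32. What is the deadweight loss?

$23272.73

In inverse form: demand P = 209.8 − 0.002Q, supply P = 41.3 + 0.02Q.
Competitive equilibrium: 209.8 − 0.002Q = 41.3 + 0.02Q → Q* = 7659.0909, P* = 194.4818.
With the tax, the buyer price exceeds the seller price by 32: (209.8 − 0.002Q) − (41.3 + 0.02Q) = 32 → Q' = 6204.5455.
ΔQ = 7659.0909 − 6204.5455 = 1454.5454; the wedge equals the tax, 32.
DWL = ½ × 1454.5454 × 32 = $23272.73.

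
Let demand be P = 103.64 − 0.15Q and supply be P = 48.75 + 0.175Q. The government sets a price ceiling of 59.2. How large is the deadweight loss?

Competitive equilibrium: 103.64 − 0.15Q = 48.75 + 0.175Q → Q* = 168.89231, P* = 78.30615.
At the ceiling P = 59.2, quantity supplied = (59.2 − 48.75)/0.175 = 59.71429.
Willingness to pay at Q' = 59.71429: 103.64 − 0.15·59.71429 = 94.68286.
ΔQ = 168.89231 − 59.71429 = 109.17802; wedge = 94.68286 − 59.2 = 35.48286.
Deadweight loss = ½ × 109.17802 × 35.48286 = 1936.97.

1936.97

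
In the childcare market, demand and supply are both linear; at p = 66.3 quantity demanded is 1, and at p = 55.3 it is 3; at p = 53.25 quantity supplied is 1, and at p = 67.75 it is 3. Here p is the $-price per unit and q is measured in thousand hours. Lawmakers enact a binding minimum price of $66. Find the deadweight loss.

$5.99 thousand

Demand slope = (55.3 − 66.3)/(3 − 1) = −5.5, so p = 71.8 − 5.5q.
Supply slope = (67.75 − 53.25)/(3 − 1) = 7.25, so p = 46 + 7.25q.
Competitive equilibrium: 71.8 − 5.5q = 46 + 7.25q → q* = 2.0235, p* = 60.6706.
At the floor p = 66, quantity demanded = (71.8 − 66)/5.5 = 1.0545.
Sellers' marginal cost at q' = 1.0545: 46 + 7.25·1.0545 = 53.6451.
Δq = 2.0235 − 1.0545 = 0.969; wedge = 66 − 53.6451 = 12.3549.
Deadweight loss = ½ × 0.969 × 12.3549 = $5.99 thousand.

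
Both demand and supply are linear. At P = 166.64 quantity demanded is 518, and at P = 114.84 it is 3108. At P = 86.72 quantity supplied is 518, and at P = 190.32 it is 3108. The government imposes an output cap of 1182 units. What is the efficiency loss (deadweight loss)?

13386.72

Demand slope = (114.84 − 166.64)/(3108 − 518) = −0.02, so P = 177 − 0.02Q.
Supply slope = (190.32 − 86.72)/(3108 − 518) = 0.04, so P = 66 + 0.04Q.
Competitive equilibrium: 177 − 0.02Q = 66 + 0.04Q → Q* = 1850, P* = 140.
At Q = 1182: demand price = 177 − 0.02·1182 = 153.36; supply price = 66 + 0.04·1182 = 113.28.
ΔQ = 1850 − 1182 = 668; wedge = 153.36 − 113.28 = 40.08.
The triangle = ½ × 668 × 40.08 = 13386.72.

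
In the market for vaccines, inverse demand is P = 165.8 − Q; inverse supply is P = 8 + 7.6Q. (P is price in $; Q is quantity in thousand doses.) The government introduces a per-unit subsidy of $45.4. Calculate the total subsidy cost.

$1072.71 thousand

Competitive equilibrium: 165.8 − Q = 8 + 7.6Q → Q* = 18.3488, P* = 147.4512.
The subsidy lowers effective supply by 45.4: P = 7.6Q − 37.4.
New quantity: 165.8 − Q = 7.6Q − 37.4 → Q' = 23.6279.
Total subsidy cost = 45.4 × 23.6279 = $1072.71 thousand.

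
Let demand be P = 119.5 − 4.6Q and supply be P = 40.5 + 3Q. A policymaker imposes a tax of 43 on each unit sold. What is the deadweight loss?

Competitive equilibrium: 119.5 − 4.6Q = 40.5 + 3Q → Q* = 10.3947, P* = 71.6842.
With the tax, the buyer price exceeds the seller price by 43: (119.5 − 4.6Q) − (40.5 + 3Q) = 43 → Q' = 4.7368.
ΔQ = 10.3947 − 4.7368 = 5.6579; the wedge equals the tax, 43.
The triangle = ½ × 5.6579 × 43 = 121.64.

121.64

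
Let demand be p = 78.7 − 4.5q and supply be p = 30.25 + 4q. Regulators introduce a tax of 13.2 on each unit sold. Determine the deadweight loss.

10.25

Competitive equilibrium: 78.7 − 4.5q = 30.25 + 4q → q* = 5.7, p* = 53.05.
With the tax, the buyer price exceeds the seller price by 13.2: (78.7 − 4.5q) − (30.25 + 4q) = 13.2 → q' = 4.1471.
Δq = 5.7 − 4.1471 = 1.5529; the wedge equals the tax, 13.2.
The triangle = ½ × 1.5529 × 13.2 = 10.25.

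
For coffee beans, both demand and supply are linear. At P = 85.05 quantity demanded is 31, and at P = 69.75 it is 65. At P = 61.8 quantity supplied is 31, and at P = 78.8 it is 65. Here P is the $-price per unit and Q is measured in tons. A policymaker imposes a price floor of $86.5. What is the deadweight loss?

$364.36

Demand slope = (69.75 − 85.05)/(65 − 31) = −0.45, so P = 99 − 0.45Q.
Supply slope = (78.8 − 61.8)/(65 − 31) = 0.5, so P = 46.3 + 0.5Q.
Competitive equilibrium: 99 − 0.45Q = 46.3 + 0.5Q → Q* = 55.473684, P* = 74.036842.
At the floor P = 86.5, quantity demanded = (99 − 86.5)/0.45 = 27.777778.
Sellers' marginal cost at Q' = 27.777778: 46.3 + 0.5·27.777778 = 60.188889.
ΔQ = 55.473684 − 27.777778 = 27.695906; wedge = 86.5 − 60.188889 = 26.311111.
DWL = ½ × 27.695906 × 26.311111 = $364.36.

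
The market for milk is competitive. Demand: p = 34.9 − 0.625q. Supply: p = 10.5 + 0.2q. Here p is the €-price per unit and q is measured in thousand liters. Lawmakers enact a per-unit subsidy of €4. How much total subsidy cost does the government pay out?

€137.70 thousand

Competitive equilibrium: 34.9 − 0.625q = 10.5 + 0.2q → q* = 29.5758, p* = 16.4152.
The subsidy lowers effective supply by 4: p = 6.5 + 0.2q.
New quantity: 34.9 − 0.625q = 6.5 + 0.2q → q' = 34.4242.
Total subsidy cost = 4 × 34.4242 = €137.70 thousand.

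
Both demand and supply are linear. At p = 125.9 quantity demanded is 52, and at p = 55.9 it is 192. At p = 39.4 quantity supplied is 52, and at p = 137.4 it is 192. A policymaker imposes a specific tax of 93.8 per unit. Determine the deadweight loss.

Demand slope = (55.9 − 125.9)/(192 − 52) = −0.5, so p = 151.9 − 0.5q.
Supply slope = (137.4 − 39.4)/(192 − 52) = 0.7, so p = 3 + 0.7q.
Competitive equilibrium: 151.9 − 0.5q = 3 + 0.7q → q* = 124.08333, p* = 89.85833.
With the tax, the buyer price exceeds the seller price by 93.8: (151.9 − 0.5q) − (3 + 0.7q) = 93.8 → q' = 45.91667.
Δq = 124.08333 − 45.91667 = 78.16666; the wedge equals the tax, 93.8.
The triangle = ½ × 78.16666 × 93.8 = 3666.02.

3666.02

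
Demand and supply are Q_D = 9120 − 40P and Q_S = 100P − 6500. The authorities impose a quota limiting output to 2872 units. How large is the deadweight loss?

55767.86

In inverse form: demand P = 228 − 0.025Q, supply P = 65 + 0.01Q.
Competitive equilibrium: 228 − 0.025Q = 65 + 0.01Q → Q* = 4657.1429, P* = 111.5714.
At Q = 2872: demand price = 228 − 0.025·2872 = 156.2; supply price = 65 + 0.01·2872 = 93.72.
ΔQ = 4657.1429 − 2872 = 1785.1429; wedge = 156.2 − 93.72 = 62.48.
The triangle = ½ × 1785.1429 × 62.48 = 55767.86.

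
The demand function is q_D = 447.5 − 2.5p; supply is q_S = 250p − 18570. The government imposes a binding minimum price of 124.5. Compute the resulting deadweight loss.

3053.97

In inverse form: demand p = 179 − 0.4q, supply p = 74.28 + 0.004q.
Competitive equilibrium: 179 − 0.4q = 74.28 + 0.004q → q* = 259.2079, p* = 75.3168.
At the floor p = 124.5, quantity demanded = (179 − 124.5)/0.4 = 136.25.
Sellers' marginal cost at q' = 136.25: 74.28 + 0.004·136.25 = 74.825.
Δq = 259.2079 − 136.25 = 122.9579; wedge = 124.5 − 74.825 = 49.675.
The triangle = ½ × 122.9579 × 49.675 = 3053.97.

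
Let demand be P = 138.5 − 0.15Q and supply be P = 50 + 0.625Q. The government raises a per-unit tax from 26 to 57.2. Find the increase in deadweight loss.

1674.74

Competitive equilibrium: 138.5 − 0.15Q = 50 + 0.625Q → Q* = 114.1935, P* = 121.371.
For a per-unit tax t: ΔQ = t/0.775, so DWL = ½·t·(t/0.775) = t²/1.55.
At t = 26: DWL = 436.129. At t = 57.2: DWL = 2110.865.
Increase = 2110.865 − 436.129 = 1674.74.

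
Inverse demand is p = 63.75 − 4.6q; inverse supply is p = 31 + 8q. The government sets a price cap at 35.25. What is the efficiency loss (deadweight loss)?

Competitive equilibrium: 63.75 − 4.6q = 31 + 8q → q* = 2.5992, p* = 51.7937.
At the ceiling p = 35.25, quantity supplied = (35.25 − 31)/8 = 0.5313.
Willingness to pay at q' = 0.5313: 63.75 − 4.6·0.5313 = 61.306.
Δq = 2.5992 − 0.5313 = 2.0679; wedge = 61.306 − 35.25 = 26.056.
Deadweight loss = ½ × 2.0679 × 26.056 = 26.94.

26.94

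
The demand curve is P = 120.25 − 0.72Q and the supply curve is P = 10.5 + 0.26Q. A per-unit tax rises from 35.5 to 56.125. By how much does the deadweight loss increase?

Competitive equilibrium: 120.25 − 0.72Q = 10.5 + 0.26Q → Q* = 111.9898, P* = 39.6173.
For a per-unit tax t: ΔQ = t/0.98, so DWL = ½·t·(t/0.98) = t²/1.96.
At t = 35.5: DWL = 642.985. At t = 56.125: DWL = 1607.151.
Increase = 1607.151 − 642.985 = 964.17.

964.17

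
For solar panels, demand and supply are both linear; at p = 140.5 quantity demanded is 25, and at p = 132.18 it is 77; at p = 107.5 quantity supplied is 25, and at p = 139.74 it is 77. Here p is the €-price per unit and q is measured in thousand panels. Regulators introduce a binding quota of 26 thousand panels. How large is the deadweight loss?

€665.47 thousand

Demand slope = (132.18 − 140.5)/(77 − 25) = −0.16, so p = 144.5 − 0.16q.
Supply slope = (139.74 − 107.5)/(77 − 25) = 0.62, so p = 92 + 0.62q.
Competitive equilibrium: 144.5 − 0.16q = 92 + 0.62q → q* = 67.3077, p* = 133.7308.
At q = 26: demand price = 144.5 − 0.16·26 = 140.34; supply price = 92 + 0.62·26 = 108.12.
Δq = 67.3077 − 26 = 41.3077; wedge = 140.34 − 108.12 = 32.22.
Deadweight loss = ½ × 41.3077 × 32.22 = €665.47 thousand.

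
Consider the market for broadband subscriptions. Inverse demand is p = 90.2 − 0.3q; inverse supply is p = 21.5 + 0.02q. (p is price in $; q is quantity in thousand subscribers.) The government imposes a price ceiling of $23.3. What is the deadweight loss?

Competitive equilibrium: 90.2 − 0.3q = 21.5 + 0.02q → q* = 214.6875, p* = 25.7938.
At the ceiling p = 23.3, quantity supplied = (23.3 − 21.5)/0.02 = 90.
Willingness to pay at q' = 90: 90.2 − 0.3·90 = 63.2.
Δq = 214.6875 − 90 = 124.6875; wedge = 63.2 − 23.3 = 39.9.
Deadweight loss = ½ × 124.6875 × 39.9 = $2487.52 thousand.

$2487.52 thousand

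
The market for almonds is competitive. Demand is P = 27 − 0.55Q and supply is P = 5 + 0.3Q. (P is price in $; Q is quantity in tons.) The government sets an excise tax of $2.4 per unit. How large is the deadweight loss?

$3.39

Competitive equilibrium: 27 − 0.55Q = 5 + 0.3Q → Q* = 25.8824, P* = 12.7647.
With the tax, the buyer price exceeds the seller price by 2.4: (27 − 0.55Q) − (5 + 0.3Q) = 2.4 → Q' = 23.0588.
ΔQ = 25.8824 − 23.0588 = 2.8236; the wedge equals the tax, 2.4.
The triangle = ½ × 2.8236 × 2.4 = $3.39.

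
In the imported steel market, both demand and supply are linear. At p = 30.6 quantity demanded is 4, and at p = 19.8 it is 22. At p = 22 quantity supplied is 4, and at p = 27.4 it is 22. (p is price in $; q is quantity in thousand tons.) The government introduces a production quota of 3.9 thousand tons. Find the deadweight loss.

Demand slope = (19.8 − 30.6)/(22 − 4) = −0.6, so p = 33 − 0.6q.
Supply slope = (27.4 − 22)/(22 − 4) = 0.3, so p = 20.8 + 0.3q.
Competitive equilibrium: 33 − 0.6q = 20.8 + 0.3q → q* = 13.5556, p* = 24.8667.
At q = 3.9: demand price = 33 − 0.6·3.9 = 30.66; supply price = 20.8 + 0.3·3.9 = 21.97.
Δq = 13.5556 − 3.9 = 9.6556; wedge = 30.66 − 21.97 = 8.69.
Deadweight loss = ½ × 9.6556 × 8.69 = $41.95 thousand.

$41.95 thousand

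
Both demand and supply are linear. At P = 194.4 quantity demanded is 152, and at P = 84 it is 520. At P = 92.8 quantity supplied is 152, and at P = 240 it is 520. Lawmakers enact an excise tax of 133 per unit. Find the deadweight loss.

Demand slope = (84 − 194.4)/(520 − 152) = −0.3, so P = 240 − 0.3Q.
Supply slope = (240 − 92.8)/(520 − 152) = 0.4, so P = 32 + 0.4Q.
Competitive equilibrium: 240 − 0.3Q = 32 + 0.4Q → Q* = 297.1429, P* = 150.8571.
With the tax, the buyer price exceeds the seller price by 133: (240 − 0.3Q) − (32 + 0.4Q) = 133 → Q' = 107.1429.
ΔQ = 297.1429 − 107.1429 = 190; the wedge equals the tax, 133.
The triangle = ½ × 190 × 133 = 12635.

12635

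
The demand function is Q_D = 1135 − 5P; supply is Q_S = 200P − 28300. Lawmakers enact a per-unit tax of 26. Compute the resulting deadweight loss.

1648.78

In inverse form: demand P = 227 − 0.2Q, supply P = 141.5 + 0.005Q.
Competitive equilibrium: 227 − 0.2Q = 141.5 + 0.005Q → Q* = 417.0732, P* = 143.5854.
With the tax, the buyer price exceeds the seller price by 26: (227 − 0.2Q) − (141.5 + 0.005Q) = 26 → Q' = 290.2439.
ΔQ = 417.0732 − 290.2439 = 126.8293; the wedge equals the tax, 26.
The triangle = ½ × 126.8293 × 26 = 1648.78.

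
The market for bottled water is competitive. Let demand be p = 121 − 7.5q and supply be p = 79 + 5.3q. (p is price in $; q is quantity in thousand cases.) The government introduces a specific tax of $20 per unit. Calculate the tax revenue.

$34.375 thousand

Competitive equilibrium: 121 − 7.5q = 79 + 5.3q → q* = 3.28125, p* = 96.39063.
With the tax, the buyer price exceeds the seller price by 20: (121 − 7.5q) − (79 + 5.3q) = 20 → q' = 1.71875.
Tax revenue = 20 × 1.71875 = $34.375 thousand.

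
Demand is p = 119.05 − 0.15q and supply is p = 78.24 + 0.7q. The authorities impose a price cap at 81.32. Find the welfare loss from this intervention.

808.34

Competitive equilibrium: 119.05 − 0.15q = 78.24 + 0.7q → q* = 48.0118, p* = 111.8482.
At the ceiling p = 81.32, quantity supplied = (81.32 − 78.24)/0.7 = 4.4.
Willingness to pay at q' = 4.4: 119.05 − 0.15·4.4 = 118.39.
Δq = 48.0118 − 4.4 = 43.6118; wedge = 118.39 − 81.32 = 37.07.
Welfare loss = ½ × 43.6118 × 37.07 = 808.34.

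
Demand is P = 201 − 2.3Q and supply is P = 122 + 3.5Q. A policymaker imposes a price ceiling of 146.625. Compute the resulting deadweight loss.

125.75

Competitive equilibrium: 201 − 2.3Q = 122 + 3.5Q → Q* = 13.6207, P* = 169.6724.
At the ceiling P = 146.625, quantity supplied = (146.625 − 122)/3.5 = 7.0357.
Willingness to pay at Q' = 7.0357: 201 − 2.3·7.0357 = 184.8179.
ΔQ = 13.6207 − 7.0357 = 6.585; wedge = 184.8179 − 146.625 = 38.1929.
Welfare loss = ½ × 6.585 × 38.1929 = 125.75.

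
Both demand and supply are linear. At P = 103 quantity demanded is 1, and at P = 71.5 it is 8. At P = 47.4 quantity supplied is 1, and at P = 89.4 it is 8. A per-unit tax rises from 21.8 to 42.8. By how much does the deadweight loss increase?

64.60

Demand slope = (71.5 − 103)/(8 − 1) = −4.5, so P = 107.5 − 4.5Q.
Supply slope = (89.4 − 47.4)/(8 − 1) = 6, so P = 41.4 + 6Q.
Competitive equilibrium: 107.5 − 4.5Q = 41.4 + 6Q → Q* = 6.2952, P* = 79.1714.
For a per-unit tax t: ΔQ = t/10.5, so DWL = ½·t·(t/10.5) = t²/21.
At t = 21.8: DWL = 22.63. At t = 42.8: DWL = 87.23.
Increase = 87.23 − 22.63 = 64.60.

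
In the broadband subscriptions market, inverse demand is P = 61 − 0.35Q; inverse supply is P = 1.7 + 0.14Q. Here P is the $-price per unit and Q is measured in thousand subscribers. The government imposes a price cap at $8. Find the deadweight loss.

$1415.88 thousand

Competitive equilibrium: 61 − 0.35Q = 1.7 + 0.14Q → Q* = 121.0204, P* = 18.6429.
At the ceiling P = 8, quantity supplied = (8 − 1.7)/0.14 = 45.
Willingness to pay at Q' = 45: 61 − 0.35·45 = 45.25.
ΔQ = 121.0204 − 45 = 76.0204; wedge = 45.25 − 8 = 37.25.
DWL = ½ × 76.0204 × 37.25 = $1415.88 thousand.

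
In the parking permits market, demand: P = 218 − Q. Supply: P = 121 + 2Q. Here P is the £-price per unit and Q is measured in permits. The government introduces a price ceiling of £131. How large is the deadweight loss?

Competitive equilibrium: 218 − Q = 121 + 2Q → Q* = 32.3333, P* = 185.6667.
At the ceiling P = 131, quantity supplied = (131 − 121)/2 = 5.
Willingness to pay at Q' = 5: 218 − 1·5 = 213.
ΔQ = 32.3333 − 5 = 27.3333; wedge = 213 − 131 = 82.
Welfare loss = ½ × 27.3333 × 82 = £1120.67.

£1120.67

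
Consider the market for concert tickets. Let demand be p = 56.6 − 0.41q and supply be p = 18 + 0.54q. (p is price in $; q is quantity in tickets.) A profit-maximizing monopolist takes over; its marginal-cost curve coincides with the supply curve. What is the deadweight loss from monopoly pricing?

$71.27

Competitive equilibrium: 56.6 − 0.41q = 18 + 0.54q → q* = 40.6316, p* = 39.9411.
Marginal revenue: MR = 56.6 − 0.82q. Set MR = MC: 56.6 − 0.82q = 18 + 0.54q → q_m = 28.3824.
Price p_m = 56.6 − 0.41·28.3824 = 44.9632; MC(q_m) = 18 + 0.54·28.3824 = 33.3265.
Competitive q* = 40.6316, so Δq = 12.2492; wedge = 44.9632 − 33.3265 = 11.6367.
Welfare loss = ½ × 12.2492 × 11.6367 = $71.27.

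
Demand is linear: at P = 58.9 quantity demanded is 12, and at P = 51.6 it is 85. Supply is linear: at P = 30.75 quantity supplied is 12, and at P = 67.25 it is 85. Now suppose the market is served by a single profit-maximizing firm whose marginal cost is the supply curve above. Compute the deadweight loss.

21.25

Demand slope = (51.6 − 58.9)/(85 − 12) = −0.1, so P = 60.1 − 0.1Q.
Supply slope = (67.25 − 30.75)/(85 − 12) = 0.5, so P = 24.75 + 0.5Q.
Competitive equilibrium: 60.1 − 0.1Q = 24.75 + 0.5Q → Q* = 58.9167, P* = 54.2083.
Marginal revenue: MR = 60.1 − 0.2Q. Set MR = MC: 60.1 − 0.2Q = 24.75 + 0.5Q → Q_m = 50.5.
Price P_m = 60.1 − 0.1·50.5 = 55.05; MC(Q_m) = 24.75 + 0.5·50.5 = 50.
Competitive Q* = 58.9167, so ΔQ = 8.4167; wedge = 55.05 − 50 = 5.05.
Deadweight loss = ½ × 8.4167 × 5.05 = 21.25.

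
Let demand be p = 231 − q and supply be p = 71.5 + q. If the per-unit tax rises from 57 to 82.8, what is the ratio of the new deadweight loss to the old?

Competitive equilibrium: 231 − q = 71.5 + q → q* = 79.75, p* = 151.25.
For a per-unit tax t: Δq = t/2, so DWL = ½·t·(t/2) = t²/4.
At t = 57: DWL = 812.25. At t = 82.8: DWL = 1713.96.
Ratio = (82.8/57)² = 2.110.

2.110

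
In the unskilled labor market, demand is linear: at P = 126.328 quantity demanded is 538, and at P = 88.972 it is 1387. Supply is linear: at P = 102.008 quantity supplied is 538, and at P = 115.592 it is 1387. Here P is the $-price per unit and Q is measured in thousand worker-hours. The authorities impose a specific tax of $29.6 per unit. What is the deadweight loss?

Demand slope = (88.972 − 126.328)/(1387 − 538) = −0.044, so P = 150 − 0.044Q.
Supply slope = (115.592 − 102.008)/(1387 − 538) = 0.016, so P = 93.4 + 0.016Q.
Competitive equilibrium: 150 − 0.044Q = 93.4 + 0.016Q → Q* = 943.3333, P* = 108.4933.
With the tax, the buyer price exceeds the seller price by 29.6: (150 − 0.044Q) − (93.4 + 0.016Q) = 29.6 → Q' = 450.
ΔQ = 943.3333 − 450 = 493.3333; the wedge equals the tax, 29.6.
The triangle = ½ × 493.3333 × 29.6 = $7301.33 thousand.

$7301.33 thousand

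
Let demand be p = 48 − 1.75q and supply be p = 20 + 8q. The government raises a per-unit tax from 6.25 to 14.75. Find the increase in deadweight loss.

Competitive equilibrium: 48 − 1.75q = 20 + 8q → q* = 2.8718, p* = 42.9744.
For a per-unit tax t: Δq = t/9.75, so DWL = ½·t·(t/9.75) = t²/19.5.
At t = 6.25: DWL = 2.003. At t = 14.75: DWL = 11.157.
Increase = 11.157 − 2.003 = 9.15.

9.15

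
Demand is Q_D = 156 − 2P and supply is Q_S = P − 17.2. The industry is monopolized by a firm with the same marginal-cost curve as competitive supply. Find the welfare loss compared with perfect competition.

In inverse form: demand P = 78 − 0.5Q, supply P = 17.2 + Q.
Competitive equilibrium: 78 − 0.5Q = 17.2 + Q → Q* = 40.5333, P* = 57.7333.
Marginal revenue: MR = 78 − Q. Set MR = MC: 78 − Q = 17.2 + Q → Q_m = 30.4.
Price P_m = 78 − 0.5·30.4 = 62.8; MC(Q_m) = 17.2 + 1·30.4 = 47.6.
Competitive Q* = 40.5333, so ΔQ = 10.1333; wedge = 62.8 − 47.6 = 15.2.
DWL = ½ × 10.1333 × 15.2 = 77.01.

77.01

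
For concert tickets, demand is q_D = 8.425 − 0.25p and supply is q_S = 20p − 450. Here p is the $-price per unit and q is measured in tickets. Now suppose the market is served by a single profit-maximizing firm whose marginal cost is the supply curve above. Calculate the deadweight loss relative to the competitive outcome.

In inverse form: demand p = 33.7 − 4q, supply p = 22.5 + 0.05q.
Competitive equilibrium: 33.7 − 4q = 22.5 + 0.05q → q* = 2.7654, p* = 22.6383.
Marginal revenue: MR = 33.7 − 8q. Set MR = MC: 33.7 − 8q = 22.5 + 0.05q → q_m = 1.3913.
Price p_m = 33.7 − 4·1.3913 = 28.1348; MC(q_m) = 22.5 + 0.05·1.3913 = 22.5696.
Competitive q* = 2.7654, so Δq = 1.3741; wedge = 28.1348 − 22.5696 = 5.5652.
DWL = ½ × 1.3741 × 5.5652 = $3.82.

$3.82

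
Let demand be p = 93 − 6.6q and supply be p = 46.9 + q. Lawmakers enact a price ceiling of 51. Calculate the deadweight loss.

14.68

Competitive equilibrium: 93 − 6.6q = 46.9 + q → q* = 6.0658, p* = 52.9658.
At the ceiling p = 51, quantity supplied = (51 − 46.9)/1 = 4.1.
Willingness to pay at q' = 4.1: 93 − 6.6·4.1 = 65.94.
Δq = 6.0658 − 4.1 = 1.9658; wedge = 65.94 − 51 = 14.94.
DWL = ½ × 1.9658 × 14.94 = 14.68.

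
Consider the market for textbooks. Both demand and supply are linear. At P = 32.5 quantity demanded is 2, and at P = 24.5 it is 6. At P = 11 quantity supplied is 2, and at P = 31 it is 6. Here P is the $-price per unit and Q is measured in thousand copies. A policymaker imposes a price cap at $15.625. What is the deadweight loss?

$16.13 thousand

Demand slope = (24.5 − 32.5)/(6 − 2) = −2, so P = 36.5 − 2Q.
Supply slope = (31 − 11)/(6 − 2) = 5, so P = 1 + 5Q.
Competitive equilibrium: 36.5 − 2Q = 1 + 5Q → Q* = 5.07143, P* = 26.35714.
At the ceiling P = 15.625, quantity supplied = (15.625 − 1)/5 = 2.925.
Willingness to pay at Q' = 2.925: 36.5 − 2·2.925 = 30.65.
ΔQ = 5.07143 − 2.925 = 2.14643; wedge = 30.65 − 15.625 = 15.025.
The triangle = ½ × 2.14643 × 15.025 = $16.13 thousand.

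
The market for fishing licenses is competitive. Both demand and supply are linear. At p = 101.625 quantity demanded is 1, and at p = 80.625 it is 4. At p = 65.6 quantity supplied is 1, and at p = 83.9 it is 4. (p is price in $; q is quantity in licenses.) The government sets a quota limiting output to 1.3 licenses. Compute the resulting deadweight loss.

$39.32

Demand slope = (80.625 − 101.625)/(4 − 1) = −7, so p = 108.625 − 7q.
Supply slope = (83.9 − 65.6)/(4 − 1) = 6.1, so p = 59.5 + 6.1q.
Competitive equilibrium: 108.625 − 7q = 59.5 + 6.1q → q* = 3.75, p* = 82.375.
At q = 1.3: demand price = 108.625 − 7·1.3 = 99.525; supply price = 59.5 + 6.1·1.3 = 67.43.
Δq = 3.75 − 1.3 = 2.45; wedge = 99.525 − 67.43 = 32.095.
The triangle = ½ × 2.45 × 32.095 = $39.32.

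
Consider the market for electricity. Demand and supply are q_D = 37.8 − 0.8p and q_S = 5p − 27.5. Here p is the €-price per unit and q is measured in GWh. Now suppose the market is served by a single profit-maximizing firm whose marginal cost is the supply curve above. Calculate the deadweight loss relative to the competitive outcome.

€128.83

In inverse form: demand p = 47.25 − 1.25q, supply p = 5.5 + 0.2q.
Competitive equilibrium: 47.25 − 1.25q = 5.5 + 0.2q → q* = 28.7931, p* = 11.2586.
Marginal revenue: MR = 47.25 − 2.5q. Set MR = MC: 47.25 − 2.5q = 5.5 + 0.2q → q_m = 15.463.
Price p_m = 47.25 − 1.25·15.463 = 27.9213; MC(q_m) = 5.5 + 0.2·15.463 = 8.5926.
Competitive q* = 28.7931, so Δq = 13.3301; wedge = 27.9213 − 8.5926 = 19.3287.
Welfare loss = ½ × 13.3301 × 19.3287 = €128.83.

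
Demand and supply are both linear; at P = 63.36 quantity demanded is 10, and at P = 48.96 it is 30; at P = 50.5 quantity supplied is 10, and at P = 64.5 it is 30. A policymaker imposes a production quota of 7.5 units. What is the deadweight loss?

94.82

Demand slope = (48.96 − 63.36)/(30 − 10) = −0.72, so P = 70.56 − 0.72Q.
Supply slope = (64.5 − 50.5)/(30 − 10) = 0.7, so P = 43.5 + 0.7Q.
Competitive equilibrium: 70.56 − 0.72Q = 43.5 + 0.7Q → Q* = 19.0563, P* = 56.8394.
At Q = 7.5: demand price = 70.56 − 0.72·7.5 = 65.16; supply price = 43.5 + 0.7·7.5 = 48.75.
ΔQ = 19.0563 − 7.5 = 11.5563; wedge = 65.16 − 48.75 = 16.41.
Deadweight loss = ½ × 11.5563 × 16.41 = 94.82.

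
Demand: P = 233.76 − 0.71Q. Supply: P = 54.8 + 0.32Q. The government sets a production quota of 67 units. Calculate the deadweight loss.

Competitive equilibrium: 233.76 − 0.71Q = 54.8 + 0.32Q → Q* = 173.7476, P* = 110.3992.
At Q = 67: demand price = 233.76 − 0.71·67 = 186.19; supply price = 54.8 + 0.32·67 = 76.24.
ΔQ = 173.7476 − 67 = 106.7476; wedge = 186.19 − 76.24 = 109.95.
DWL = ½ × 106.7476 × 109.95 = 5868.45.

5868.45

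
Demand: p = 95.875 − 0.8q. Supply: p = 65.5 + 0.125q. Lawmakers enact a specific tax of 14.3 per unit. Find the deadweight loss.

Competitive equilibrium: 95.875 − 0.8q = 65.5 + 0.125q → q* = 32.83784, p* = 69.60473.
With the tax, the buyer price exceeds the seller price by 14.3: (95.875 − 0.8q) − (65.5 + 0.125q) = 14.3 → q' = 17.37838.
Δq = 32.83784 − 17.37838 = 15.45946; the wedge equals the tax, 14.3.
Deadweight loss = ½ × 15.45946 × 14.3 = 110.54.

110.54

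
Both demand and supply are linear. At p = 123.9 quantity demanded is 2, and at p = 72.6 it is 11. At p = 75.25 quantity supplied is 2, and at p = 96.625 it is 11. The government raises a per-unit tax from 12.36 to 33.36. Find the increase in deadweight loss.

59.45

Demand slope = (72.6 − 123.9)/(11 − 2) = −5.7, so p = 135.3 − 5.7q.
Supply slope = (96.625 − 75.25)/(11 − 2) = 2.375, so p = 70.5 + 2.375q.
Competitive equilibrium: 135.3 − 5.7q = 70.5 + 2.375q → q* = 8.0248, p* = 89.5588.
For a per-unit tax t: Δq = t/8.075, so DWL = ½·t·(t/8.075) = t²/16.15.
At t = 12.36: DWL = 9.459. At t = 33.36: DWL = 68.91.
Increase = 68.91 − 9.459 = 59.45.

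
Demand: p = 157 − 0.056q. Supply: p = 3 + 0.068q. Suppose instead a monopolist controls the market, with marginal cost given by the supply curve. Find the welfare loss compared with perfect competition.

Competitive equilibrium: 157 − 0.056q = 3 + 0.068q → q* = 1241.93548, p* = 87.45161.
Marginal revenue: MR = 157 − 0.112q. Set MR = MC: 157 − 0.112q = 3 + 0.068q → q_m = 855.55556.
Price p_m = 157 − 0.056·855.55556 = 109.08889; MC(q_m) = 3 + 0.068·855.55556 = 61.17778.
Competitive q* = 1241.93548, so Δq = 386.37992; wedge = 109.08889 − 61.17778 = 47.91111.
Deadweight loss = ½ × 386.37992 × 47.91111 = 9255.95.

9255.95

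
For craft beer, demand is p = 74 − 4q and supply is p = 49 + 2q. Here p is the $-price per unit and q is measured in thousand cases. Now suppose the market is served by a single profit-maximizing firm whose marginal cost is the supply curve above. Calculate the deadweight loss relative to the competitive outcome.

$8.33 thousand

Competitive equilibrium: 74 − 4q = 49 + 2q → q* = 4.1667, p* = 57.3333.
Marginal revenue: MR = 74 − 8q. Set MR = MC: 74 − 8q = 49 + 2q → q_m = 2.5.
Price p_m = 74 − 4·2.5 = 64; MC(q_m) = 49 + 2·2.5 = 54.
Competitive q* = 4.1667, so Δq = 1.6667; wedge = 64 − 54 = 10.
The triangle = ½ × 1.6667 × 10 = $8.33 thousand.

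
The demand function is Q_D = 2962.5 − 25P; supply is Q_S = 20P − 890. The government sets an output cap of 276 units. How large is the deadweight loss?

13426.14

In inverse form: demand P = 118.5 − 0.04Q, supply P = 44.5 + 0.05Q.
Competitive equilibrium: 118.5 − 0.04Q = 44.5 + 0.05Q → Q* = 822.2222, P* = 85.6111.
At Q = 276: demand price = 118.5 − 0.04·276 = 107.46; supply price = 44.5 + 0.05·276 = 58.3.
ΔQ = 822.2222 − 276 = 546.2222; wedge = 107.46 − 58.3 = 49.16.
The triangle = ½ × 546.2222 × 49.16 = 13426.14.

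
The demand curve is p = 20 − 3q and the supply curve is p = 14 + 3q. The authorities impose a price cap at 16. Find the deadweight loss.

Competitive equilibrium: 20 − 3q = 14 + 3q → q* = 1, p* = 17.
At the ceiling p = 16, quantity supplied = (16 − 14)/3 = 0.6667.
Willingness to pay at q' = 0.6667: 20 − 3·0.6667 = 17.9999.
Δq = 1 − 0.6667 = 0.3333; wedge = 17.9999 − 16 = 1.9999.
Deadweight loss = ½ × 0.3333 × 1.9999 = 0.33.

0.33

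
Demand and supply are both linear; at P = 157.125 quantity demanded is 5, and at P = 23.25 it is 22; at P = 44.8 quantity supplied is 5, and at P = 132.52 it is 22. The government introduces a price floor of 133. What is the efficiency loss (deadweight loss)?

Demand slope = (23.25 − 157.125)/(22 − 5) = −7.875, so P = 196.5 − 7.875Q.
Supply slope = (132.52 − 44.8)/(22 − 5) = 5.16, so P = 19 + 5.16Q.
Competitive equilibrium: 196.5 − 7.875Q = 19 + 5.16Q → Q* = 13.6172, P* = 89.2647.
At the floor P = 133, quantity demanded = (196.5 − 133)/7.875 = 8.0635.
Sellers' marginal cost at Q' = 8.0635: 19 + 5.16·8.0635 = 60.6077.
ΔQ = 13.6172 − 8.0635 = 5.5537; wedge = 133 − 60.6077 = 72.3923.
DWL = ½ × 5.5537 × 72.3923 = 201.02.

201.02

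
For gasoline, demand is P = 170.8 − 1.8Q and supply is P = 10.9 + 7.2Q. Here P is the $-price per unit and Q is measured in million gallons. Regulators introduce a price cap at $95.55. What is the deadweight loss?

$162.53 million

Competitive equilibrium: 170.8 − 1.8Q = 10.9 + 7.2Q → Q* = 17.7667, P* = 138.82.
At the ceiling P = 95.55, quantity supplied = (95.55 − 10.9)/7.2 = 11.7569.
Willingness to pay at Q' = 11.7569: 170.8 − 1.8·11.7569 = 149.6376.
ΔQ = 17.7667 − 11.7569 = 6.0098; wedge = 149.6376 − 95.55 = 54.0876.
Welfare loss = ½ × 6.0098 × 54.0876 = $162.53 million.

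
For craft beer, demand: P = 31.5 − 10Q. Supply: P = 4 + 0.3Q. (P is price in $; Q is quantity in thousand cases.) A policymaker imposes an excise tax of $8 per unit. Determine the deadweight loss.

Competitive equilibrium: 31.5 − 10Q = 4 + 0.3Q → Q* = 2.6699, P* = 4.801.
With the tax, the buyer price exceeds the seller price by 8: (31.5 − 10Q) − (4 + 0.3Q) = 8 → Q' = 1.8932.
ΔQ = 2.6699 − 1.8932 = 0.7767; the wedge equals the tax, 8.
The triangle = ½ × 0.7767 × 8 = $3.11 thousand.

$3.11 thousand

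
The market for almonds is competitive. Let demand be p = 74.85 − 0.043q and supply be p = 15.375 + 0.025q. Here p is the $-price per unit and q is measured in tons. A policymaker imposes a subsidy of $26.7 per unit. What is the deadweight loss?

$5241.84

Competitive equilibrium: 74.85 − 0.043q = 15.375 + 0.025q → q* = 874.6324, p* = 37.2408.
The subsidy lowers effective supply by 26.7: p = 0.025q − 11.325.
New quantity: 74.85 − 0.043q = 0.025q − 11.325 → q' = 1267.2794.
Overproduction Δq = 1267.2794 − 874.6324 = 392.647; wedge = subsidy = 26.7.
Deadweight loss = ½ × 392.647 × 26.7 = $5241.84.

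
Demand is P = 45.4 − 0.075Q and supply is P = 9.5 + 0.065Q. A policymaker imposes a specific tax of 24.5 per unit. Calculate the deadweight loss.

Competitive equilibrium: 45.4 − 0.075Q = 9.5 + 0.065Q → Q* = 256.4286, P* = 26.1679.
With the tax, the buyer price exceeds the seller price by 24.5: (45.4 − 0.075Q) − (9.5 + 0.065Q) = 24.5 → Q' = 81.4286.
ΔQ = 256.4286 − 81.4286 = 175; the wedge equals the tax, 24.5.
DWL = ½ × 175 × 24.5 = 2143.75.

2143.75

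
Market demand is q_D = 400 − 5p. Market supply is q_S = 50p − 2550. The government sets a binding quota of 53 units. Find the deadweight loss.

683.35

In inverse form: demand p = 80 − 0.2q, supply p = 51 + 0.02q.
Competitive equilibrium: 80 − 0.2q = 51 + 0.02q → q* = 131.8182, p* = 53.6364.
At q = 53: demand price = 80 − 0.2·53 = 69.4; supply price = 51 + 0.02·53 = 52.06.
Δq = 131.8182 − 53 = 78.8182; wedge = 69.4 − 52.06 = 17.34.
The triangle = ½ × 78.8182 × 17.34 = 683.35.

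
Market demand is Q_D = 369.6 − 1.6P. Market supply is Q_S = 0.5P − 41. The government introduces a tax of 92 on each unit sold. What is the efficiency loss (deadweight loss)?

1612.19

In inverse form: demand P = 231 − 0.625Q, supply P = 82 + 2Q.
Competitive equilibrium: 231 − 0.625Q = 82 + 2Q → Q* = 56.7619, P* = 195.5238.
With the tax, the buyer price exceeds the seller price by 92: (231 − 0.625Q) − (82 + 2Q) = 92 → Q' = 21.7143.
ΔQ = 56.7619 − 21.7143 = 35.0476; the wedge equals the tax, 92.
Deadweight loss = ½ × 35.0476 × 92 = 1612.19.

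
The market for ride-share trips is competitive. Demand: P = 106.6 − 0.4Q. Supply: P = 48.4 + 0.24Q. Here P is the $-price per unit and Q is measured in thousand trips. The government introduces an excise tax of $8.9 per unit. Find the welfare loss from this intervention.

$61.88 thousand

Competitive equilibrium: 106.6 − 0.4Q = 48.4 + 0.24Q → Q* = 90.9375, P* = 70.225.
With the tax, the buyer price exceeds the seller price by 8.9: (106.6 − 0.4Q) − (48.4 + 0.24Q) = 8.9 → Q' = 77.0313.
ΔQ = 90.9375 − 77.0313 = 13.9062; the wedge equals the tax, 8.9.
Welfare loss = ½ × 13.9062 × 8.9 = $61.88 thousand.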